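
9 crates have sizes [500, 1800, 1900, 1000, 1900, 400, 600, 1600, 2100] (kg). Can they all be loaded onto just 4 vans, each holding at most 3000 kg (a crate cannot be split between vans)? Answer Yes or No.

Total = 11800 kg; ⌈11800/3000⌉ = 4.
5 crates each exceed half the capacity and cannot share a van, forcing at least 5 vans.
At least 5 vans are required, but only 4 are allowed.

No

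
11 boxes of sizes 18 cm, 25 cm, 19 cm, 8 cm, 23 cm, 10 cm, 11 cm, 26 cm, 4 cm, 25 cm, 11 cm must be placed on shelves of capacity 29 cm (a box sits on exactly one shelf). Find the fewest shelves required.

7

Total = 26 + 25 + 25 + 23 + 19 + 18 + 11 + 11 + 10 + 8 + 4 = 180 cm.
Lower bound: ⌈180/29⌉ = 7 shelves.
A packing using 7 shelves:
  shelf 1: 26 = 26
  shelf 2: 25 + 4 = 29
  shelf 3: 25 = 25
  shelf 4: 23 = 23
  shelf 5: 19 + 10 = 29
  shelf 6: 18 + 11 = 29
  shelf 7: 11 + 8 = 19
This matches the lower bound, so 7 is optimal.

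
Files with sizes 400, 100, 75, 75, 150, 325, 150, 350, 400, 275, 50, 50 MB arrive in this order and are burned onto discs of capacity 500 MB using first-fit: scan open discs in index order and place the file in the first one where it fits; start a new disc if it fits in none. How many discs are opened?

6

  400 → disc 1 (new)  [load 400/500]
  100 → disc 1  [load 500/500]
  75 → disc 2 (new)  [load 75/500]
  75 → disc 2  [load 150/500]
  150 → disc 2  [load 300/500]
  325 → disc 3 (new)  [load 325/500]
  150 → disc 2  [load 450/500]
  350 → disc 4 (new)  [load 350/500]
  400 → disc 5 (new)  [load 400/500]
  275 → disc 6 (new)  [load 275/500]
  50 → disc 2  [load 500/500]
  50 → disc 3  [load 375/500]
6 discs opened.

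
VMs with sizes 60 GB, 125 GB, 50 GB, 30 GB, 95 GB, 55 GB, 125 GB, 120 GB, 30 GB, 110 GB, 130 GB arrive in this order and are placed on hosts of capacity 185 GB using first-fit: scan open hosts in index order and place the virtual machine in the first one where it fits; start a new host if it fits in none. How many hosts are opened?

6

  60 → host 1 (new)  [load 60/185]
  125 → host 1  [load 185/185]
  50 → host 2 (new)  [load 50/185]
  30 → host 2  [load 80/185]
  95 → host 2  [load 175/185]
  55 → host 3 (new)  [load 55/185]
  125 → host 3  [load 180/185]
  120 → host 4 (new)  [load 120/185]
  30 → host 4  [load 150/185]
  110 → host 5 (new)  [load 110/185]
  130 → host 6 (new)  [load 130/185]
6 hosts opened.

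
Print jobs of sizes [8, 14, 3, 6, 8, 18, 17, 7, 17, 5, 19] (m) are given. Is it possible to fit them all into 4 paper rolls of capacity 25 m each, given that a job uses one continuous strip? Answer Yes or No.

No

Total = 122 m; ⌈122/25⌉ = 5.
At least 5 paper rolls are required, but only 4 are allowed.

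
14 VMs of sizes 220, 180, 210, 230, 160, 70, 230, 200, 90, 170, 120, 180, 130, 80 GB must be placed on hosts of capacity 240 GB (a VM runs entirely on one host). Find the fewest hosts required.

11

Total = 230 + 230 + 220 + 210 + 200 + 180 + 180 + 170 + 160 + 130 + 120 + 90 + 80 + 70 = 2270 GB.
Lower bound: ⌈2270/240⌉ = 10 hosts.
A packing using 11 hosts:
  host 1: 230 = 230
  host 2: 230 = 230
  host 3: 220 = 220
  host 4: 210 = 210
  host 5: 200 = 200
  host 6: 180 = 180
  host 7: 180 = 180
  host 8: 170 + 70 = 240
  host 9: 160 + 80 = 240
  host 10: 130 + 90 = 220
  host 11: 120 = 120
No arrangement into 10 hosts stays within capacity, so 11 is optimal.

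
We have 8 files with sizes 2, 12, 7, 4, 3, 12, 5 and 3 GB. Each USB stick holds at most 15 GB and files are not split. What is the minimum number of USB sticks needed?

4

Total = 12 + 12 + 7 + 5 + 4 + 3 + 3 + 2 = 48 GB.
Lower bound: ⌈48/15⌉ = 4 USB sticks.
A packing using 4 USB sticks:
  USB stick 1: 12 + 3 = 15
  USB stick 2: 12 + 3 = 15
  USB stick 3: 7 + 5 + 2 = 14
  USB stick 4: 4 = 4
This matches the lower bound, so 4 is optimal.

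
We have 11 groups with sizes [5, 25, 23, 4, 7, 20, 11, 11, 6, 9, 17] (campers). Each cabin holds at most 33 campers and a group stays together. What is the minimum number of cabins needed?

5

Total = 25 + 23 + 20 + 17 + 11 + 11 + 9 + 7 + 6 + 5 + 4 = 138 campers.
Lower bound: ⌈138/33⌉ = 5 cabins.
A packing using 5 cabins:
  cabin 1: 25 + 7 = 32
  cabin 2: 23 + 9 = 32
  cabin 3: 20 + 11 = 31
  cabin 4: 17 + 11 + 5 = 33
  cabin 5: 6 + 4 = 10
This matches the lower bound, so 5 is optimal.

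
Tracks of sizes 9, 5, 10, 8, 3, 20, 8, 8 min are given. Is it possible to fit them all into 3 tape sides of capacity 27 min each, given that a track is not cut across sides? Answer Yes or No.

A valid assignment using 3 tape sides:
  side 1: 20 + 5 = 25
  side 2: 10 + 9 + 8 = 27
  side 3: 8 + 8 + 3 = 19
Every load is within 27 min, so 3 tape sides suffice.

Yes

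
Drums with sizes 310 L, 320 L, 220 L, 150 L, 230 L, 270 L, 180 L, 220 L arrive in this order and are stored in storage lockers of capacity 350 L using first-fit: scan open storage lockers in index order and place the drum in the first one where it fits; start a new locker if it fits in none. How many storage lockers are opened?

7

  310 → locker 1 (new)  [load 310/350]
  320 → locker 2 (new)  [load 320/350]
  220 → locker 3 (new)  [load 220/350]
  150 → locker 4 (new)  [load 150/350]
  230 → locker 5 (new)  [load 230/350]
  270 → locker 6 (new)  [load 270/350]
  180 → locker 4  [load 330/350]
  220 → locker 7 (new)  [load 220/350]
7 storage lockers opened.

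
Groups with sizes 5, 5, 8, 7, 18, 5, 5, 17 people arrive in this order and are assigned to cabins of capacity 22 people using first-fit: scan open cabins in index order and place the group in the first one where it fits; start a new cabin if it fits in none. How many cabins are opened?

  5 → cabin 1 (new)  [load 5/22]
  5 → cabin 1  [load 10/22]
  8 → cabin 1  [load 18/22]
  7 → cabin 2 (new)  [load 7/22]
  18 → cabin 3 (new)  [load 18/22]
  5 → cabin 2  [load 12/22]
  5 → cabin 2  [load 17/22]
  17 → cabin 4 (new)  [load 17/22]
4 cabins opened.

4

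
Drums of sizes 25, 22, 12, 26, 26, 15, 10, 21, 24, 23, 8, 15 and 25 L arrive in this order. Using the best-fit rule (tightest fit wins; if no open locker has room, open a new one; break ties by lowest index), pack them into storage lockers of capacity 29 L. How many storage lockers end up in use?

  25 → locker 1 (new)  [load 25/29]
  22 → locker 2 (new)  [load 22/29]
  12 → locker 3 (new)  [load 12/29]
  26 → locker 4 (new)  [load 26/29]
  26 → locker 5 (new)  [load 26/29]
  15 → locker 3  [load 27/29]
  10 → locker 6 (new)  [load 10/29]
  21 → locker 7 (new)  [load 21/29]
  24 → locker 8 (new)  [load 24/29]
  23 → locker 9 (new)  [load 23/29]
  8 → locker 7  [load 29/29]
  15 → locker 6  [load 25/29]
  25 → locker 10 (new)  [load 25/29]
10 storage lockers opened.

10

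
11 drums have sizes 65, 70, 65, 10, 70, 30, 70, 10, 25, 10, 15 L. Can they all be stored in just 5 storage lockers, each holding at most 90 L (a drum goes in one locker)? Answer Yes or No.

No

Total = 440 L; ⌈440/90⌉ = 5.
The bound of 5 does not rule out 5, but exhaustive search shows no assignment into 5 storage lockers of capacity 90 L exists — the minimum is 6.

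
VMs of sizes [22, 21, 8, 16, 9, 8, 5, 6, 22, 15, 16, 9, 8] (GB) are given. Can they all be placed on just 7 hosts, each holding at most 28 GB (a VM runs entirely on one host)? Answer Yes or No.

Yes

A valid assignment using 7 hosts:
  host 1: 22 + 6 = 28
  host 2: 22 + 5 = 27
  host 3: 21 = 21
  host 4: 16 + 9 = 25
  host 5: 16 + 9 = 25
  host 6: 15 + 8 = 23
  host 7: 8 + 8 = 16
Every load is within 28 GB, so 7 hosts suffice.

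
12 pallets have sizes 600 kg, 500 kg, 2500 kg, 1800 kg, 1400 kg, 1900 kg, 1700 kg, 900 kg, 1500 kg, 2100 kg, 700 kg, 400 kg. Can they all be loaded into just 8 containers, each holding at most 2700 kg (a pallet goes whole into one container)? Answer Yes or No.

A valid assignment using 7 containers:
  container 1: 2500 = 2500
  container 2: 2100 + 600 = 2700
  container 3: 1900 + 700 = 2600
  container 4: 1800 + 900 = 2700
  container 5: 1700 + 500 + 400 = 2600
  container 6: 1500 = 1500
  container 7: 1400 = 1400
That uses only 7 ≤ 8, so 8 containers are enough.

Yes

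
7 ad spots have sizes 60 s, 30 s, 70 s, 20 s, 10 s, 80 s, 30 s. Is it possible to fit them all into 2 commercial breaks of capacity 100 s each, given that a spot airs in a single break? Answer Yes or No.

No

Total = 300 s; ⌈300/100⌉ = 3.
At least 3 commercial breaks are required, but only 2 are allowed.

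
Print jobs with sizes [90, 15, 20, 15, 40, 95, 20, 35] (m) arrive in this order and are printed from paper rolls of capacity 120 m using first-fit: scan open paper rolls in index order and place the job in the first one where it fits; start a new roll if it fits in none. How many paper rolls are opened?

3

  90 → roll 1 (new)  [load 90/120]
  15 → roll 1  [load 105/120]
  20 → roll 2 (new)  [load 20/120]
  15 → roll 1  [load 120/120]
  40 → roll 2  [load 60/120]
  95 → roll 3 (new)  [load 95/120]
  20 → roll 2  [load 80/120]
  35 → roll 2  [load 115/120]
3 paper rolls opened.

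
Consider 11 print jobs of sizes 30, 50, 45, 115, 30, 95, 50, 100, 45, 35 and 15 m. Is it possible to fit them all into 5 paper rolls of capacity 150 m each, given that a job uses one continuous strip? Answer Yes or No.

A valid assignment using 5 paper rolls:
  roll 1: 115 + 35 = 150
  roll 2: 100 + 50 = 150
  roll 3: 95 + 50 = 145
  roll 4: 45 + 45 + 30 + 30 = 150
  roll 5: 15 = 15
Every load is within 150 m, so 5 paper rolls suffice.

Yes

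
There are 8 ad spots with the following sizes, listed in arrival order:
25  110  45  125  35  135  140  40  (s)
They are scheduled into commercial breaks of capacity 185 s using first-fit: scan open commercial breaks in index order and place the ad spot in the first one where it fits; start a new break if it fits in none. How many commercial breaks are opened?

  25 → break 1 (new)  [load 25/185]
  110 → break 1  [load 135/185]
  45 → break 1  [load 180/185]
  125 → break 2 (new)  [load 125/185]
  35 → break 2  [load 160/185]
  135 → break 3 (new)  [load 135/185]
  140 → break 4 (new)  [load 140/185]
  40 → break 3  [load 175/185]
4 commercial breaks opened.

4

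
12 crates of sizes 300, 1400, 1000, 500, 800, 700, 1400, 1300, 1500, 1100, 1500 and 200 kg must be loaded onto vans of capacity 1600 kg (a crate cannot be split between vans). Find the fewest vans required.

Total = 1500 + 1500 + 1400 + 1400 + 1300 + 1100 + 1000 + 800 + 700 + 500 + 300 + 200 = 11700 kg.
Lower bound: ⌈11700/1600⌉ = 8 vans.
A packing using 8 vans:
  van 1: 1500 = 1500
  van 2: 1500 = 1500
  van 3: 1400 + 200 = 1600
  van 4: 1400 = 1400
  van 5: 1300 + 300 = 1600
  van 6: 1100 + 500 = 1600
  van 7: 1000 = 1000
  van 8: 800 + 700 = 1500
This matches the lower bound, so 8 is optimal.

8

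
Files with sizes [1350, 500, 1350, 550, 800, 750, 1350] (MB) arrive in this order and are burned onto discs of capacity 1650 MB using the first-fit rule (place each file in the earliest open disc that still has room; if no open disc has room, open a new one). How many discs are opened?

5

  1350 → disc 1 (new)  [load 1350/1650]
  500 → disc 2 (new)  [load 500/1650]
  1350 → disc 3 (new)  [load 1350/1650]
  550 → disc 2  [load 1050/1650]
  800 → disc 4 (new)  [load 800/1650]
  750 → disc 4  [load 1550/1650]
  1350 → disc 5 (new)  [load 1350/1650]
5 discs opened.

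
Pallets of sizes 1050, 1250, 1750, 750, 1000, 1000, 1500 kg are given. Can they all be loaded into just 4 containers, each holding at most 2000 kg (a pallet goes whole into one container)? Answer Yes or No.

Total = 8300 kg; ⌈8300/2000⌉ = 5.
At least 5 containers are required, but only 4 are allowed.

No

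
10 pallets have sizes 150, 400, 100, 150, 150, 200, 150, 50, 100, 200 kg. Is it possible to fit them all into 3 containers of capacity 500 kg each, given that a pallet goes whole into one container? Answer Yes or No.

Total = 1650 kg; ⌈1650/500⌉ = 4.
At least 4 containers are required, but only 3 are allowed.

No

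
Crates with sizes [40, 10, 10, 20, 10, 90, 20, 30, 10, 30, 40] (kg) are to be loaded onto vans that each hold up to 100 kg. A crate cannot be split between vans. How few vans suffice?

4

Total = 90 + 40 + 40 + 30 + 30 + 20 + 20 + 10 + 10 + 10 + 10 = 310 kg.
Lower bound: ⌈310/100⌉ = 4 vans.
A packing using 4 vans:
  van 1: 90 + 10 = 100
  van 2: 40 + 40 + 20 = 100
  van 3: 30 + 30 + 20 + 10 + 10 = 100
  van 4: 10 = 10
This matches the lower bound, so 4 is optimal.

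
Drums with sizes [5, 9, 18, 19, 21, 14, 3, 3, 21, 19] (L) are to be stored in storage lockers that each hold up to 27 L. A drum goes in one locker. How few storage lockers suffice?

6

Total = 21 + 21 + 19 + 19 + 18 + 14 + 9 + 5 + 3 + 3 = 132 L.
Lower bound: ⌈132/27⌉ = 5 storage lockers.
Also, 6 drums each exceed 27/2 L, and no two of those can share a locker, so at least 6 storage lockers are needed.
A packing using 6 storage lockers:
  locker 1: 21 + 5 = 26
  locker 2: 21 + 3 + 3 = 27
  locker 3: 19 = 19
  locker 4: 19 = 19
  locker 5: 18 + 9 = 27
  locker 6: 14 = 14
This matches the lower bound, so 6 is optimal.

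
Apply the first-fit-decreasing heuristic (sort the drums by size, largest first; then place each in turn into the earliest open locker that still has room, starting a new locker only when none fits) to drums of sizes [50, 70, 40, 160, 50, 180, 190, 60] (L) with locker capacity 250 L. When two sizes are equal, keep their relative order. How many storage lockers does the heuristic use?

Sorted descending: 190, 180, 160, 70, 60, 50, 50, 40.
  190 → locker 1 (new)  [load 190/250]
  180 → locker 2 (new)  [load 180/250]
  160 → locker 3 (new)  [load 160/250]
  70 → locker 2  [load 250/250]
  60 → locker 1  [load 250/250]
  50 → locker 3  [load 210/250]
  50 → locker 4 (new)  [load 50/250]
  40 → locker 3  [load 250/250]
4 storage lockers opened.

4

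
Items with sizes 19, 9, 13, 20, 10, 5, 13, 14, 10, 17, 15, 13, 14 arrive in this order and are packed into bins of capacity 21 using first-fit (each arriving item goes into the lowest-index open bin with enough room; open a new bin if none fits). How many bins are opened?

  19 → bin 1 (new)  [load 19/21]
  9 → bin 2 (new)  [load 9/21]
  13 → bin 3 (new)  [load 13/21]
  20 → bin 4 (new)  [load 20/21]
  10 → bin 2  [load 19/21]
  5 → bin 3  [load 18/21]
  13 → bin 5 (new)  [load 13/21]
  14 → bin 6 (new)  [load 14/21]
  10 → bin 7 (new)  [load 10/21]
  17 → bin 8 (new)  [load 17/21]
  15 → bin 9 (new)  [load 15/21]
  13 → bin 10 (new)  [load 13/21]
  14 → bin 11 (new)  [load 14/21]
11 bins opened.

11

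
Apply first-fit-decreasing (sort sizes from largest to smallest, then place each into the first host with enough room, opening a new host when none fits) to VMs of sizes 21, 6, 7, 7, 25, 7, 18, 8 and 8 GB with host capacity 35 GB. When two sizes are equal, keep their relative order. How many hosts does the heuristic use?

4

Sorted descending: 25, 21, 18, 8, 8, 7, 7, 7, 6.
  25 → host 1 (new)  [load 25/35]
  21 → host 2 (new)  [load 21/35]
  18 → host 3 (new)  [load 18/35]
  8 → host 1  [load 33/35]
  8 → host 2  [load 29/35]
  7 → host 3  [load 25/35]
  7 → host 3  [load 32/35]
  7 → host 4 (new)  [load 7/35]
  6 → host 2  [load 35/35]
4 hosts opened.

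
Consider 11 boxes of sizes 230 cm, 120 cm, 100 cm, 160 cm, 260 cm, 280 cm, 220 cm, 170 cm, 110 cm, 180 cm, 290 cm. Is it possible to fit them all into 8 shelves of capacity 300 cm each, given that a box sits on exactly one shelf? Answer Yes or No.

A valid assignment using 8 shelves:
  shelf 1: 290 = 290
  shelf 2: 280 = 280
  shelf 3: 260 = 260
  shelf 4: 230 = 230
  shelf 5: 220 = 220
  shelf 6: 180 + 120 = 300
  shelf 7: 170 + 110 = 280
  shelf 8: 160 + 100 = 260
Every load is within 300 cm, so 8 shelves suffice.

Yes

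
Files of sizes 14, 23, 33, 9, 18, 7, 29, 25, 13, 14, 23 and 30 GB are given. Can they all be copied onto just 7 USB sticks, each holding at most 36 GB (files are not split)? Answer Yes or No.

No

Total = 238 GB; ⌈238/36⌉ = 7.
The bound of 7 does not rule out 7, but exhaustive search shows no assignment into 7 USB sticks of capacity 36 GB exists — the minimum is 8.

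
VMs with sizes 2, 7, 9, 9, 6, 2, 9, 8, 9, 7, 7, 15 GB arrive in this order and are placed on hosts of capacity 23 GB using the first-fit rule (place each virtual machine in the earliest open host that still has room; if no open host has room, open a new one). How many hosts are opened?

5

  2 → host 1 (new)  [load 2/23]
  7 → host 1  [load 9/23]
  9 → host 1  [load 18/23]
  9 → host 2 (new)  [load 9/23]
  6 → host 2  [load 15/23]
  2 → host 1  [load 20/23]
  9 → host 3 (new)  [load 9/23]
  8 → host 2  [load 23/23]
  9 → host 3  [load 18/23]
  7 → host 4 (new)  [load 7/23]
  7 → host 4  [load 14/23]
  15 → host 5 (new)  [load 15/23]
5 hosts opened.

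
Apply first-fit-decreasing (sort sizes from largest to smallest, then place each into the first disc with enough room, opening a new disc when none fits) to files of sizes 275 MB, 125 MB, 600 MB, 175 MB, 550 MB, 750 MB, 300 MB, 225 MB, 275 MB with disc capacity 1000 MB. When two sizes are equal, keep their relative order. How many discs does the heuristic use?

Sorted descending: 750, 600, 550, 300, 275, 275, 225, 175, 125.
  750 → disc 1 (new)  [load 750/1000]
  600 → disc 2 (new)  [load 600/1000]
  550 → disc 3 (new)  [load 550/1000]
  300 → disc 2  [load 900/1000]
  275 → disc 3  [load 825/1000]
  275 → disc 4 (new)  [load 275/1000]
  225 → disc 1  [load 975/1000]
  175 → disc 3  [load 1000/1000]
  125 → disc 4  [load 400/1000]
4 discs opened.

4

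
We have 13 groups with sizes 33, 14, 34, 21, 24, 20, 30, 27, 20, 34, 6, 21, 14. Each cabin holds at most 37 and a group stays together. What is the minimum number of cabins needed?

Total = 34 + 34 + 33 + 30 + 27 + 24 + 21 + 21 + 20 + 20 + 14 + 14 + 6 = 298.
Lower bound: ⌈298/37⌉ = 9 cabins.
Also, 10 groups each exceed 37/2, and no two of those can share a cabin, so at least 10 cabins are needed.
A packing using 10 cabins:
  cabin 1: 34 = 34
  cabin 2: 34 = 34
  cabin 3: 33 = 33
  cabin 4: 30 + 6 = 36
  cabin 5: 27 = 27
  cabin 6: 24 = 24
  cabin 7: 21 + 14 = 35
  cabin 8: 21 + 14 = 35
  cabin 9: 20 = 20
  cabin 10: 20 = 20
This matches the lower bound, so 10 is optimal.

10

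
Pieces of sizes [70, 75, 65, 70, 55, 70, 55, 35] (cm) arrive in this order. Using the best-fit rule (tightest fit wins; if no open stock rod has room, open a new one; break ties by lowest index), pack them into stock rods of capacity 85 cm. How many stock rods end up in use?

  70 → stock rod 1 (new)  [load 70/85]
  75 → stock rod 2 (new)  [load 75/85]
  65 → stock rod 3 (new)  [load 65/85]
  70 → stock rod 4 (new)  [load 70/85]
  55 → stock rod 5 (new)  [load 55/85]
  70 → stock rod 6 (new)  [load 70/85]
  55 → stock rod 7 (new)  [load 55/85]
  35 → stock rod 8 (new)  [load 35/85]
8 stock rods opened.

8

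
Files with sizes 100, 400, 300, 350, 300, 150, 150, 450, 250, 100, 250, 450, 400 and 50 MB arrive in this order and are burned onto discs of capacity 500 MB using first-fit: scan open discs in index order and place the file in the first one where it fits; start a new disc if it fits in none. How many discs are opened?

  100 → disc 1 (new)  [load 100/500]
  400 → disc 1  [load 500/500]
  300 → disc 2 (new)  [load 300/500]
  350 → disc 3 (new)  [load 350/500]
  300 → disc 4 (new)  [load 300/500]
  150 → disc 2  [load 450/500]
  150 → disc 3  [load 500/500]
  450 → disc 5 (new)  [load 450/500]
  250 → disc 6 (new)  [load 250/500]
  100 → disc 4  [load 400/500]
  250 → disc 6  [load 500/500]
  450 → disc 7 (new)  [load 450/500]
  400 → disc 8 (new)  [load 400/500]
  50 → disc 2  [load 500/500]
8 discs opened.

8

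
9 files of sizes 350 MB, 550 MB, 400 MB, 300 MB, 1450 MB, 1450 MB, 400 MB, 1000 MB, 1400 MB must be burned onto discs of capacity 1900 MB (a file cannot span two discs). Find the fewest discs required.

Total = 1450 + 1450 + 1400 + 1000 + 550 + 400 + 400 + 350 + 300 = 7300 MB.
Lower bound: ⌈7300/1900⌉ = 4 discs.
A packing using 4 discs:
  disc 1: 1450 + 400 = 1850
  disc 2: 1450 + 400 = 1850
  disc 3: 1400 + 350 = 1750
  disc 4: 1000 + 550 + 300 = 1850
This matches the lower bound, so 4 is optimal.

4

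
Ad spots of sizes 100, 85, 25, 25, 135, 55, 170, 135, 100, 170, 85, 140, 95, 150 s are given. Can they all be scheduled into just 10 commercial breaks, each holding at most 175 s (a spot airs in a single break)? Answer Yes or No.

A valid assignment using 10 commercial breaks:
  break 1: 170 = 170
  break 2: 170 = 170
  break 3: 150 + 25 = 175
  break 4: 140 + 25 = 165
  break 5: 135 = 135
  break 6: 135 = 135
  break 7: 100 + 55 = 155
  break 8: 100 = 100
  break 9: 95 = 95
  break 10: 85 + 85 = 170
Every load is within 175 s, so 10 commercial breaks suffice.

Yes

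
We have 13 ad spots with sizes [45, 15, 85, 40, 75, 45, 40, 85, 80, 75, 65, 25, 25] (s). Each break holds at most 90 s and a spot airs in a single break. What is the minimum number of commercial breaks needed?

Total = 85 + 85 + 80 + 75 + 75 + 65 + 45 + 45 + 40 + 40 + 25 + 25 + 15 = 700 s.
Lower bound: ⌈700/90⌉ = 8 commercial breaks.
A packing using 9 commercial breaks:
  break 1: 85 = 85
  break 2: 85 = 85
  break 3: 80 = 80
  break 4: 75 + 15 = 90
  break 5: 75 = 75
  break 6: 65 + 25 = 90
  break 7: 45 + 45 = 90
  break 8: 40 + 40 = 80
  break 9: 25 = 25
No arrangement into 8 commercial breaks stays within capacity, so 9 is optimal.

9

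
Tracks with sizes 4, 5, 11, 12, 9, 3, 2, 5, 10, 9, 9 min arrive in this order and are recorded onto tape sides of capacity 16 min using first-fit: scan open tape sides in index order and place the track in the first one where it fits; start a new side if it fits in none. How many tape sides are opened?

  4 → side 1 (new)  [load 4/16]
  5 → side 1  [load 9/16]
  11 → side 2 (new)  [load 11/16]
  12 → side 3 (new)  [load 12/16]
  9 → side 4 (new)  [load 9/16]
  3 → side 1  [load 12/16]
  2 → side 1  [load 14/16]
  5 → side 2  [load 16/16]
  10 → side 5 (new)  [load 10/16]
  9 → side 6 (new)  [load 9/16]
  9 → side 7 (new)  [load 9/16]
7 tape sides opened.

7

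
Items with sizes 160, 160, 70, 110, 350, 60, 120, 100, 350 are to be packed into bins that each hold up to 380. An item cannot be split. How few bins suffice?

5

Total = 350 + 350 + 160 + 160 + 120 + 110 + 100 + 70 + 60 = 1480.
Lower bound: ⌈1480/380⌉ = 4 bins.
A packing using 5 bins:
  bin 1: 350 = 350
  bin 2: 350 = 350
  bin 3: 160 + 160 + 60 = 380
  bin 4: 120 + 110 + 100 = 330
  bin 5: 70 = 70
No arrangement into 4 bins stays within capacity, so 5 is optimal.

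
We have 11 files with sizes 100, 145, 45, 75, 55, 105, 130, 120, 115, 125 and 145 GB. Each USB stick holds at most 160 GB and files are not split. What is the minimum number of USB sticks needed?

Total = 145 + 145 + 130 + 125 + 120 + 115 + 105 + 100 + 75 + 55 + 45 = 1160 GB.
Lower bound: ⌈1160/160⌉ = 8 USB sticks.
A packing using 9 USB sticks:
  USB stick 1: 145 = 145
  USB stick 2: 145 = 145
  USB stick 3: 130 = 130
  USB stick 4: 125 = 125
  USB stick 5: 120 = 120
  USB stick 6: 115 + 45 = 160
  USB stick 7: 105 + 55 = 160
  USB stick 8: 100 = 100
  USB stick 9: 75 = 75
No arrangement into 8 USB sticks stays within capacity, so 9 is optimal.

9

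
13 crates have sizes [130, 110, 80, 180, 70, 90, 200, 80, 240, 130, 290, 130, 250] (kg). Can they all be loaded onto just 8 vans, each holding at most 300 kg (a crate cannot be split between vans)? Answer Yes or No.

Yes

A valid assignment using 8 vans:
  van 1: 290 = 290
  van 2: 250 = 250
  van 3: 240 = 240
  van 4: 200 + 90 = 290
  van 5: 180 + 110 = 290
  van 6: 130 + 130 = 260
  van 7: 130 + 80 + 80 = 290
  van 8: 70 = 70
Every load is within 300 kg, so 8 vans suffice.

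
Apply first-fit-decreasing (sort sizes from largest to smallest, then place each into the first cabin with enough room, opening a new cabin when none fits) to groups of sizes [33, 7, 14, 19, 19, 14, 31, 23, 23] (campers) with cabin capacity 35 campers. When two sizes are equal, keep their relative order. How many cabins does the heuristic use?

6

Sorted descending: 33, 31, 23, 23, 19, 19, 14, 14, 7.
  33 → cabin 1 (new)  [load 33/35]
  31 → cabin 2 (new)  [load 31/35]
  23 → cabin 3 (new)  [load 23/35]
  23 → cabin 4 (new)  [load 23/35]
  19 → cabin 5 (new)  [load 19/35]
  19 → cabin 6 (new)  [load 19/35]
  14 → cabin 5  [load 33/35]
  14 → cabin 6  [load 33/35]
  7 → cabin 3  [load 30/35]
6 cabins opened.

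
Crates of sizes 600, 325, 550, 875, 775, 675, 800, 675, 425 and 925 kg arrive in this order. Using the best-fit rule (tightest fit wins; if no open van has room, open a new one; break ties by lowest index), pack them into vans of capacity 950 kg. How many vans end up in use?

9

  600 → van 1 (new)  [load 600/950]
  325 → van 1  [load 925/950]
  550 → van 2 (new)  [load 550/950]
  875 → van 3 (new)  [load 875/950]
  775 → van 4 (new)  [load 775/950]
  675 → van 5 (new)  [load 675/950]
  800 → van 6 (new)  [load 800/950]
  675 → van 7 (new)  [load 675/950]
  425 → van 8 (new)  [load 425/950]
  925 → van 9 (new)  [load 925/950]
9 vans opened.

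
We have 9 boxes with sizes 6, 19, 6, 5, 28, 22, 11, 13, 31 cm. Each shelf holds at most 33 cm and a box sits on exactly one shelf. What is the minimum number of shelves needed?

5

Total = 31 + 28 + 22 + 19 + 13 + 11 + 6 + 6 + 5 = 141 cm.
Lower bound: ⌈141/33⌉ = 5 shelves.
A packing using 5 shelves:
  shelf 1: 31 = 31
  shelf 2: 28 + 5 = 33
  shelf 3: 22 + 11 = 33
  shelf 4: 19 + 13 = 32
  shelf 5: 6 + 6 = 12
This matches the lower bound, so 5 is optimal.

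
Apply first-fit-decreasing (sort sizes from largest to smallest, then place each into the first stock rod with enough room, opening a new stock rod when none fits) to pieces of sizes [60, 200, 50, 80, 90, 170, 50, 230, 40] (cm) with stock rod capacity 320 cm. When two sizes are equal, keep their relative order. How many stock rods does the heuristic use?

4

Sorted descending: 230, 200, 170, 90, 80, 60, 50, 50, 40.
  230 → stock rod 1 (new)  [load 230/320]
  200 → stock rod 2 (new)  [load 200/320]
  170 → stock rod 3 (new)  [load 170/320]
  90 → stock rod 1  [load 320/320]
  80 → stock rod 2  [load 280/320]
  60 → stock rod 3  [load 230/320]
  50 → stock rod 3  [load 280/320]
  50 → stock rod 4 (new)  [load 50/320]
  40 → stock rod 2  [load 320/320]
4 stock rods opened.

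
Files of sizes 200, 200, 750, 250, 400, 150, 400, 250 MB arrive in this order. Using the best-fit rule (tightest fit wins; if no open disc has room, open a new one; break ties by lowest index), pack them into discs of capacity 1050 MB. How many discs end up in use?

  200 → disc 1 (new)  [load 200/1050]
  200 → disc 1  [load 400/1050]
  750 → disc 2 (new)  [load 750/1050]
  250 → disc 2  [load 1000/1050]
  400 → disc 1  [load 800/1050]
  150 → disc 1  [load 950/1050]
  400 → disc 3 (new)  [load 400/1050]
  250 → disc 3  [load 650/1050]
3 discs opened.

3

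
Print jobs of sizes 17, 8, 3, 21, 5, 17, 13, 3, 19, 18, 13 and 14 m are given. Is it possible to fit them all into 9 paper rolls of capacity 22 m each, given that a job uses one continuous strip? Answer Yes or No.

Yes

A valid assignment using 8 paper rolls:
  roll 1: 21 = 21
  roll 2: 19 + 3 = 22
  roll 3: 18 + 3 = 21
  roll 4: 17 + 5 = 22
  roll 5: 17 = 17
  roll 6: 14 + 8 = 22
  roll 7: 13 = 13
  roll 8: 13 = 13
That uses only 8 ≤ 9, so 9 paper rolls are enough.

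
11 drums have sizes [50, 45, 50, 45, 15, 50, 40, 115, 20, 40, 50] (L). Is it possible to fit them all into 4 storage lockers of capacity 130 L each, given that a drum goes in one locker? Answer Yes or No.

Total = 520 L; ⌈520/130⌉ = 4.
The bound of 4 does not rule out 4, but exhaustive search shows no assignment into 4 storage lockers of capacity 130 L exists — the minimum is 5.

No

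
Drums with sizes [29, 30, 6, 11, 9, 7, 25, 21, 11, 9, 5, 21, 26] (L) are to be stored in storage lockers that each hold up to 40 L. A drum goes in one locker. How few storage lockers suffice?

Total = 30 + 29 + 26 + 25 + 21 + 21 + 11 + 11 + 9 + 9 + 7 + 6 + 5 = 210 L.
Lower bound: ⌈210/40⌉ = 6 storage lockers.
A packing using 6 storage lockers:
  locker 1: 30 + 9 = 39
  locker 2: 29 + 11 = 40
  locker 3: 26 + 11 = 37
  locker 4: 25 + 9 + 6 = 40
  locker 5: 21 + 7 + 5 = 33
  locker 6: 21 = 21
This matches the lower bound, so 6 is optimal.

6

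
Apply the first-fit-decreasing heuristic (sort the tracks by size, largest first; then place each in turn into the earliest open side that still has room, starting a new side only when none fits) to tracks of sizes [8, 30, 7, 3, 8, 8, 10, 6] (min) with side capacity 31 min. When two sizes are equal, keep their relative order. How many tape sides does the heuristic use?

Sorted descending: 30, 10, 8, 8, 8, 7, 6, 3.
  30 → side 1 (new)  [load 30/31]
  10 → side 2 (new)  [load 10/31]
  8 → side 2  [load 18/31]
  8 → side 2  [load 26/31]
  8 → side 3 (new)  [load 8/31]
  7 → side 3  [load 15/31]
  6 → side 3  [load 21/31]
  3 → side 2  [load 29/31]
3 tape sides opened.

3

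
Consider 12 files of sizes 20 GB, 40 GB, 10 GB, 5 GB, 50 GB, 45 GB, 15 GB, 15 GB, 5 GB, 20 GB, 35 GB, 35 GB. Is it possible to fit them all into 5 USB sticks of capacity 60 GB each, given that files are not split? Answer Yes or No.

Yes

A valid assignment using 5 USB sticks:
  USB stick 1: 50 + 10 = 60
  USB stick 2: 45 + 15 = 60
  USB stick 3: 40 + 20 = 60
  USB stick 4: 35 + 20 + 5 = 60
  USB stick 5: 35 + 15 + 5 = 55
Every load is within 60 GB, so 5 USB sticks suffice.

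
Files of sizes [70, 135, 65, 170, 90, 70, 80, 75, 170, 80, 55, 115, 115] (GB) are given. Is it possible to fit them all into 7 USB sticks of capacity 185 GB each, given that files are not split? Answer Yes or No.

Total = 1290 GB; ⌈1290/185⌉ = 7.
The bound of 7 does not rule out 7, but exhaustive search shows no assignment into 7 USB sticks of capacity 185 GB exists — the minimum is 8.

No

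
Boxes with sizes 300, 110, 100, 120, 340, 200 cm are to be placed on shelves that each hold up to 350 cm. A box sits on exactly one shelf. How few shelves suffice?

4

Total = 340 + 300 + 200 + 120 + 110 + 100 = 1170 cm.
Lower bound: ⌈1170/350⌉ = 4 shelves.
A packing using 4 shelves:
  shelf 1: 340 = 340
  shelf 2: 300 = 300
  shelf 3: 200 + 120 = 320
  shelf 4: 110 + 100 = 210
This matches the lower bound, so 4 is optimal.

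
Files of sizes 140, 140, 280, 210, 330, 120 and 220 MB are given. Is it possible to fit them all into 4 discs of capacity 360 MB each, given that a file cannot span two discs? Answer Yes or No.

Total = 1440 MB; ⌈1440/360⌉ = 4.
The bound of 4 does not rule out 4, but exhaustive search shows no assignment into 4 discs of capacity 360 MB exists — the minimum is 5.

No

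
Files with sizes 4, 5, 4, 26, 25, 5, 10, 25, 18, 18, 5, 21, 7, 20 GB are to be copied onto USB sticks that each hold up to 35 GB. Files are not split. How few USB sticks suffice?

7

Total = 26 + 25 + 25 + 21 + 20 + 18 + 18 + 10 + 7 + 5 + 5 + 5 + 4 + 4 = 193 GB.
Lower bound: ⌈193/35⌉ = 6 USB sticks.
Also, 7 files each exceed 35/2 GB, and no two of those can share a USB stick, so at least 7 USB sticks are needed.
A packing using 7 USB sticks:
  USB stick 1: 26 + 7 = 33
  USB stick 2: 25 + 10 = 35
  USB stick 3: 25 + 5 + 5 = 35
  USB stick 4: 21 + 5 + 4 + 4 = 34
  USB stick 5: 20 = 20
  USB stick 6: 18 = 18
  USB stick 7: 18 = 18
This matches the lower bound, so 7 is optimal.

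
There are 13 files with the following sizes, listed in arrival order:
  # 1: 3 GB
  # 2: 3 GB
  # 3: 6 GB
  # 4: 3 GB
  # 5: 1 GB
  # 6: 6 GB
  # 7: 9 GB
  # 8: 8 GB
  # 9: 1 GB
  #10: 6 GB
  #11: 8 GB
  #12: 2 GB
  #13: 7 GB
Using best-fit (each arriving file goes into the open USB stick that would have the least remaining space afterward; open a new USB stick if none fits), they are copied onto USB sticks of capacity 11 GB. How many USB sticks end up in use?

  3 → USB stick 1 (new)  [load 3/11]
  3 → USB stick 1  [load 6/11]
  6 → USB stick 2 (new)  [load 6/11]
  3 → USB stick 1  [load 9/11]
  1 → USB stick 1  [load 10/11]
  6 → USB stick 3 (new)  [load 6/11]
  9 → USB stick 4 (new)  [load 9/11]
  8 → USB stick 5 (new)  [load 8/11]
  1 → USB stick 1  [load 11/11]
  6 → USB stick 6 (new)  [load 6/11]
  8 → USB stick 7 (new)  [load 8/11]
  2 → USB stick 4  [load 11/11]
  7 → USB stick 8 (new)  [load 7/11]
8 USB sticks opened.

8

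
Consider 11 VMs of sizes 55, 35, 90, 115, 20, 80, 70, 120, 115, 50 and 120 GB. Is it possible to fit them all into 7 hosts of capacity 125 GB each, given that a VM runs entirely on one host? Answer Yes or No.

Total = 870 GB; ⌈870/125⌉ = 7.
The bound of 7 does not rule out 7, but exhaustive search shows no assignment into 7 hosts of capacity 125 GB exists — the minimum is 8.

No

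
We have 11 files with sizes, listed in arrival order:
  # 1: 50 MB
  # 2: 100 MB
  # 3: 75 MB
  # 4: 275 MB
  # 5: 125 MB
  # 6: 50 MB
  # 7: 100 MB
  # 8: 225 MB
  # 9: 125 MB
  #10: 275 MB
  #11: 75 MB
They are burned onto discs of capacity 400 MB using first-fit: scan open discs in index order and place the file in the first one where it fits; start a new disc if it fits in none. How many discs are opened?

  50 → disc 1 (new)  [load 50/400]
  100 → disc 1  [load 150/400]
  75 → disc 1  [load 225/400]
  275 → disc 2 (new)  [load 275/400]
  125 → disc 1  [load 350/400]
  50 → disc 1  [load 400/400]
  100 → disc 2  [load 375/400]
  225 → disc 3 (new)  [load 225/400]
  125 → disc 3  [load 350/400]
  275 → disc 4 (new)  [load 275/400]
  75 → disc 4  [load 350/400]
4 discs opened.

4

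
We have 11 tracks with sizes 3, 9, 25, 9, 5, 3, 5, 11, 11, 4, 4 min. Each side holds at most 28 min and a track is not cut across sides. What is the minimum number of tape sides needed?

4

Total = 25 + 11 + 11 + 9 + 9 + 5 + 5 + 4 + 4 + 3 + 3 = 89 min.
Lower bound: ⌈89/28⌉ = 4 tape sides.
A packing using 4 tape sides:
  side 1: 25 + 3 = 28
  side 2: 11 + 11 + 5 = 27
  side 3: 9 + 9 + 5 + 4 = 27
  side 4: 4 + 3 = 7
This matches the lower bound, so 4 is optimal.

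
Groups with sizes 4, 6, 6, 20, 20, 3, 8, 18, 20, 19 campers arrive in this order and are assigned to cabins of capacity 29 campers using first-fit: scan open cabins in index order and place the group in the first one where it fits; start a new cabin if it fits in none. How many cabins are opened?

  4 → cabin 1 (new)  [load 4/29]
  6 → cabin 1  [load 10/29]
  6 → cabin 1  [load 16/29]
  20 → cabin 2 (new)  [load 20/29]
  20 → cabin 3 (new)  [load 20/29]
  3 → cabin 1  [load 19/29]
  8 → cabin 1  [load 27/29]
  18 → cabin 4 (new)  [load 18/29]
  20 → cabin 5 (new)  [load 20/29]
  19 → cabin 6 (new)  [load 19/29]
6 cabins opened.

6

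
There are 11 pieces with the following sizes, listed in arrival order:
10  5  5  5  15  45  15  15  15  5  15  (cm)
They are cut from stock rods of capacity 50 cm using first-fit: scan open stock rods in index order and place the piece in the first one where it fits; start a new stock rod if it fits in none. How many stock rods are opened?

  10 → stock rod 1 (new)  [load 10/50]
  5 → stock rod 1  [load 15/50]
  5 → stock rod 1  [load 20/50]
  5 → stock rod 1  [load 25/50]
  15 → stock rod 1  [load 40/50]
  45 → stock rod 2 (new)  [load 45/50]
  15 → stock rod 3 (new)  [load 15/50]
  15 → stock rod 3  [load 30/50]
  15 → stock rod 3  [load 45/50]
  5 → stock rod 1  [load 45/50]
  15 → stock rod 4 (new)  [load 15/50]
4 stock rods opened.

4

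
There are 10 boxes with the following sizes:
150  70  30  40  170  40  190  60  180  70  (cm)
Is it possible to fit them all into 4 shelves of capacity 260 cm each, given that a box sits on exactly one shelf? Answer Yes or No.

A valid assignment using 4 shelves:
  shelf 1: 190 + 70 = 260
  shelf 2: 180 + 70 = 250
  shelf 3: 170 + 60 + 30 = 260
  shelf 4: 150 + 40 + 40 = 230
Every load is within 260 cm, so 4 shelves suffice.

Yes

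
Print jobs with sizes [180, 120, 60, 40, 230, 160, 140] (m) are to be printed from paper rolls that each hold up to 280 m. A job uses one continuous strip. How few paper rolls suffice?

4

Total = 230 + 180 + 160 + 140 + 120 + 60 + 40 = 930 m.
Lower bound: ⌈930/280⌉ = 4 paper rolls.
A packing using 4 paper rolls:
  roll 1: 230 + 40 = 270
  roll 2: 180 + 60 = 240
  roll 3: 160 + 120 = 280
  roll 4: 140 = 140
This matches the lower bound, so 4 is optimal.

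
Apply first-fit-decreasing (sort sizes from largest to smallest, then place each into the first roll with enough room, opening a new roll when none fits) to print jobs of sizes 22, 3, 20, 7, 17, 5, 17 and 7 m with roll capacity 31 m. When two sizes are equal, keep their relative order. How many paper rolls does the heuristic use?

4

Sorted descending: 22, 20, 17, 17, 7, 7, 5, 3.
  22 → roll 1 (new)  [load 22/31]
  20 → roll 2 (new)  [load 20/31]
  17 → roll 3 (new)  [load 17/31]
  17 → roll 4 (new)  [load 17/31]
  7 → roll 1  [load 29/31]
  7 → roll 2  [load 27/31]
  5 → roll 3  [load 22/31]
  3 → roll 2  [load 30/31]
4 paper rolls opened.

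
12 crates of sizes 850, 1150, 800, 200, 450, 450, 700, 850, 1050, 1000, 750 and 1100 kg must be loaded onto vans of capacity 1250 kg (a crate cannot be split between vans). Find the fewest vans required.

9

Total = 1150 + 1100 + 1050 + 1000 + 850 + 850 + 800 + 750 + 700 + 450 + 450 + 200 = 9350 kg.
Lower bound: ⌈9350/1250⌉ = 8 vans.
Also, 9 crates each exceed 625 kg, and no two of those can share a van, so at least 9 vans are needed.
A packing using 9 vans:
  van 1: 1150 = 1150
  van 2: 1100 = 1100
  van 3: 1050 + 200 = 1250
  van 4: 1000 = 1000
  van 5: 850 = 850
  van 6: 850 = 850
  van 7: 800 + 450 = 1250
  van 8: 750 + 450 = 1200
  van 9: 700 = 700
This matches the lower bound, so 9 is optimal.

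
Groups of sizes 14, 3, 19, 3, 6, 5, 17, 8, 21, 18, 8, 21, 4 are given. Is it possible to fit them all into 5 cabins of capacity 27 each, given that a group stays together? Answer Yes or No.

Total = 147; ⌈147/27⌉ = 6.
At least 6 cabins are required, but only 5 are allowed.

No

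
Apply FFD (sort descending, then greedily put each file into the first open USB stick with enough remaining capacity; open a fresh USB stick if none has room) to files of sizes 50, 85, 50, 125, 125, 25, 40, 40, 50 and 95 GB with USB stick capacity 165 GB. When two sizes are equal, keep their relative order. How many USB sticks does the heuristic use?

5

Sorted descending: 125, 125, 95, 85, 50, 50, 50, 40, 40, 25.
  125 → USB stick 1 (new)  [load 125/165]
  125 → USB stick 2 (new)  [load 125/165]
  95 → USB stick 3 (new)  [load 95/165]
  85 → USB stick 4 (new)  [load 85/165]
  50 → USB stick 3  [load 145/165]
  50 → USB stick 4  [load 135/165]
  50 → USB stick 5 (new)  [load 50/165]
  40 → USB stick 1  [load 165/165]
  40 → USB stick 2  [load 165/165]
  25 → USB stick 4  [load 160/165]
5 USB sticks opened.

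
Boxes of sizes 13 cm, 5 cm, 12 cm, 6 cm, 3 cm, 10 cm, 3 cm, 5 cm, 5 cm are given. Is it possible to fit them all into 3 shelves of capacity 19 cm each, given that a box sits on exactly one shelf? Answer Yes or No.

No

Total = 62 cm; ⌈62/19⌉ = 4.
At least 4 shelves are required, but only 3 are allowed.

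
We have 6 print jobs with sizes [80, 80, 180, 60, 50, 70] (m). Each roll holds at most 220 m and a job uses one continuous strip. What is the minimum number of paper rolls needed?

Total = 180 + 80 + 80 + 70 + 60 + 50 = 520 m.
Lower bound: ⌈520/220⌉ = 3 paper rolls.
A packing using 3 paper rolls:
  roll 1: 180 = 180
  roll 2: 80 + 80 + 60 = 220
  roll 3: 70 + 50 = 120
This matches the lower bound, so 3 is optimal.

3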